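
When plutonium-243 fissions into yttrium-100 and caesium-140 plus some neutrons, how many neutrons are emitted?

3

Conserve mass number: 243 = 100 + 140 + k, so k = 243 − 240 = 3.
Check atomic number: 94 = 39 + 55 + 0 = 94. ✓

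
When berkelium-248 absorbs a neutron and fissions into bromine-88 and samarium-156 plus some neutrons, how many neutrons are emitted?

Conserve mass number: 249 = 88 + 156 + k, so k = 249 − 244 = 5.
Check atomic number: 97 = 35 + 62 + 0 = 97. ✓

5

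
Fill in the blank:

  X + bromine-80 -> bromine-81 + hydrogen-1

Conserve mass number: A + 80 = 81 + 1, so A = 2.
Conserve atomic number: Z + 35 = 35 + 1, so Z = 1.
A = 2 and Z = 1 is hydrogen-2 — a deuteron.

deuteron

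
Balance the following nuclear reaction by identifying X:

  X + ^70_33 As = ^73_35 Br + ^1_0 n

alpha particle

Conserve mass number: A + 70 = 73 + 1, so A = 4.
Conserve atomic number: Z + 33 = 35 + 0, so Z = 2.
A = 4 and Z = 2 is ^4_2 He — an alpha particle.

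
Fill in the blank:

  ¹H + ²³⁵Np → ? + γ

Conserve mass number: 1 + 235 = A + 0, so A = 236.
Conserve atomic number: 1 + 93 = Z + 0, so Z = 94.
Z = 94 is plutonium, so the species is ²³⁶Pu.

Pu-236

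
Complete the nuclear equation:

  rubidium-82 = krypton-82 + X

Conserve mass number: 82 = 82 + A, so A = 0.
Conserve atomic number: 37 = 36 + Z, so Z = 1.
A = 0 and Z = 1 is e⁺ — a positron.

positron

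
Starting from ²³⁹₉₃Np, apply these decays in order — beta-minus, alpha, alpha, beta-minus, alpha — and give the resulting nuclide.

Ac-227

Start: (A, Z) = (239, 93).
After β⁻: (239, 94).
After α: (235, 92).
After α: (231, 90).
After β⁻: (231, 91).
After α: (227, 89).
Z = 89 is actinium.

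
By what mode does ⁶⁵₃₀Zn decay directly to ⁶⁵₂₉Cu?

beta-plus decay or electron capture

ΔA = 65 − 65 = 0; ΔZ = 29 − 30 = -1.
A is unchanged and Z drops by 1 — a proton has become a neutron (β⁺ emission or electron capture).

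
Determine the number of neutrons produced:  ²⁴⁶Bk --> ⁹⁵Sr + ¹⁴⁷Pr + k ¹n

Conserve mass number: 246 = 95 + 147 + k, so k = 246 − 242 = 4.
Check atomic number: 97 = 38 + 59 + 0 = 97. ✓

4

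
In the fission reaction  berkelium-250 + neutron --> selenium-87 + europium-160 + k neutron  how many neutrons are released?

Conserve mass number: 251 = 87 + 160 + k, so k = 251 − 247 = 4.
Check atomic number: 97 = 34 + 63 + 0 = 97. ✓

4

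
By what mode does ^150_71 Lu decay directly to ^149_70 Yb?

proton emission

ΔA = 149 − 150 = -1; ΔZ = 70 − 71 = -1.
A drops by 1 and Z drops by 1 — a proton was emitted.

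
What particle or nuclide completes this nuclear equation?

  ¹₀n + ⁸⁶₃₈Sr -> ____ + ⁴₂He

Conserve mass number: 1 + 86 = A + 4, so A = 83.
Conserve atomic number: 0 + 38 = Z + 2, so Z = 36.
Z = 36 is krypton, so the species is ⁸³₃₆Kr.

Kr-83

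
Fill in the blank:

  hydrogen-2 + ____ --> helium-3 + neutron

deuteron

Conserve mass number: 2 + A = 3 + 1, so A = 2.
Conserve atomic number: 1 + Z = 2 + 0, so Z = 1.
A = 2 and Z = 1 is hydrogen-2 — a deuteron.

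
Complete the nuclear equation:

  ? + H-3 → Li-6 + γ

Conserve mass number: A + 3 = 6 + 0, so A = 3.
Conserve atomic number: Z + 1 = 3 + 0, so Z = 2.
Z = 2 is helium, so the species is He-3.

He-3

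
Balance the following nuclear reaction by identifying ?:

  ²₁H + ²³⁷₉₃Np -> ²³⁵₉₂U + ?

Conserve mass number: 2 + 237 = 235 + A, so A = 4.
Conserve atomic number: 1 + 93 = 92 + Z, so Z = 2.
A = 4 and Z = 2 is ⁴₂He — an alpha particle.

alpha particle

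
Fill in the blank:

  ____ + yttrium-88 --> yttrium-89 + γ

neutron

Conserve mass number: A + 88 = 89 + 0, so A = 1.
Conserve atomic number: Z + 39 = 39 + 0, so Z = 0.
A = 1 and Z = 0 is neutron — a neutron.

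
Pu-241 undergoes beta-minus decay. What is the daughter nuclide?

Beta-minus decay: mass number changes by +0, atomic number by +1.
A: 241 = 241; Z: 94 + 1 = 95.
Z = 95 is americium, so the daughter is Am-241.

Am-241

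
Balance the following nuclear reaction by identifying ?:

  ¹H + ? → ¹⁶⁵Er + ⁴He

Tm-168

Conserve mass number: 1 + A = 165 + 4, so A = 168.
Conserve atomic number: 1 + Z = 68 + 2, so Z = 69.
Z = 69 is thulium, so the species is ¹⁶⁸Tm.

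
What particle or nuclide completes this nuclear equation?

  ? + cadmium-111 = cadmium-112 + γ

Conserve mass number: A + 111 = 112 + 0, so A = 1.
Conserve atomic number: Z + 48 = 48 + 0, so Z = 0.
A = 1 and Z = 0 is neutron — a neutron.

neutron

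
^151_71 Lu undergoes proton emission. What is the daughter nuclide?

Yb-150

Proton emission: mass number changes by -1, atomic number by -1.
A: 151 − 1 = 150; Z: 71 − 1 = 70.
Z = 70 is ytterbium, so the daughter is ^150_70 Yb.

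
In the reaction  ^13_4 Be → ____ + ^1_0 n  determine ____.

Conserve mass number: 13 = A + 1, so A = 12.
Conserve atomic number: 4 = Z + 0, so Z = 4.
Z = 4 is beryllium, so the species is ^12_4 Be.

Be-12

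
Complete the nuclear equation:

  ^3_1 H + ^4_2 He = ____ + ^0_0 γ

Li-7

Conserve mass number: 3 + 4 = A + 0, so A = 7.
Conserve atomic number: 1 + 2 = Z + 0, so Z = 3.
Z = 3 is lithium, so the species is ^7_3 Li.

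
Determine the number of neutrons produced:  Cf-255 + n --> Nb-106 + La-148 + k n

2

Conserve mass number: 256 = 106 + 148 + k, so k = 256 − 254 = 2.
Check atomic number: 98 = 41 + 57 + 0 = 98. ✓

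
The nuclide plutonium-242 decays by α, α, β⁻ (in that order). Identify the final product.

Pa-234

Start: (A, Z) = (242, 94).
After α: (238, 92).
After α: (234, 90).
After β⁻: (234, 91).
Z = 91 is protactinium.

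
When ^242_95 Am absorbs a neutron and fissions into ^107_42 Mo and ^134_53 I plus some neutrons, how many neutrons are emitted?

Conserve mass number: 243 = 107 + 134 + k, so k = 243 − 241 = 2.
Check atomic number: 95 = 42 + 53 + 0 = 95. ✓

2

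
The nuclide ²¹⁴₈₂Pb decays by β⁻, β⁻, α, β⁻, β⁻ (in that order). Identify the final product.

Po-210

Start: (A, Z) = (214, 82).
After β⁻: (214, 83).
After β⁻: (214, 84).
After α: (210, 82).
After β⁻: (210, 83).
After β⁻: (210, 84).
Z = 84 is polonium.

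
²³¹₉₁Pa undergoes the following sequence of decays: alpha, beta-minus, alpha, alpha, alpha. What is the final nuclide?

Po-215

Start: (A, Z) = (231, 91).
After α: (227, 89).
After β⁻: (227, 90).
After α: (223, 88).
After α: (219, 86).
After α: (215, 84).
Z = 84 is polonium.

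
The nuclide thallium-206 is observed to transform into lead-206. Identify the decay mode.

ΔA = 206 − 206 = 0; ΔZ = 82 − 81 = +1.
A is unchanged and Z rises by 1 — a neutron has become a proton (β⁻ decay).

beta-minus decay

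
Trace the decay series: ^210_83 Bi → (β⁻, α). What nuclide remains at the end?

Pb-206

Start: (A, Z) = (210, 83).
After β⁻: (210, 84).
After α: (206, 82).
Z = 82 is lead.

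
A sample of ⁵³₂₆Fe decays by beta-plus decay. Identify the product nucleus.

Beta-plus decay: mass number changes by +0, atomic number by -1.
A: 53 = 53; Z: 26 − 1 = 25.
Z = 25 is manganese, so the daughter is ⁵³₂₅Mn.

Mn-53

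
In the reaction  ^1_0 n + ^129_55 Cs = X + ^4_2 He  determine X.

Conserve mass number: 1 + 129 = A + 4, so A = 126.
Conserve atomic number: 0 + 55 = Z + 2, so Z = 53.
Z = 53 is iodine, so the species is ^126_53 I.

I-126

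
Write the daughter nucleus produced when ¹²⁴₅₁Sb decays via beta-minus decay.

Beta-minus decay: mass number changes by +0, atomic number by +1.
A: 124 = 124; Z: 51 + 1 = 52.
Z = 52 is tellurium, so the daughter is ¹²⁴₅₂Te.

Te-124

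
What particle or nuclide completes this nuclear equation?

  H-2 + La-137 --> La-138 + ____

proton

Conserve mass number: 2 + 137 = 138 + A, so A = 1.
Conserve atomic number: 1 + 57 = 57 + Z, so Z = 1.
A = 1 and Z = 1 is H-1 — a proton.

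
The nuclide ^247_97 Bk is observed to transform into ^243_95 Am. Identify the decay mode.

ΔA = 243 − 247 = -4; ΔZ = 95 − 97 = -2.
A drops by 4 and Z drops by 2 — the signature of alpha emission.

alpha decay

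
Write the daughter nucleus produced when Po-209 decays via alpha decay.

Alpha decay: mass number changes by -4, atomic number by -2.
A: 209 − 4 = 205; Z: 84 − 2 = 82.
Z = 82 is lead, so the daughter is Pb-205.

Pb-205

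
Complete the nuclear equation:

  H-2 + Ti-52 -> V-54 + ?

Conserve mass number: 2 + 52 = 54 + A, so A = 0.
Conserve atomic number: 1 + 22 = 23 + Z, so Z = 0.
A = 0 and Z = 0 is γ — a gamma ray.

gamma ray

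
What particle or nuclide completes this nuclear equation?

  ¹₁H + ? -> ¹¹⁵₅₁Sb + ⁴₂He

Conserve mass number: 1 + A = 115 + 4, so A = 118.
Conserve atomic number: 1 + Z = 51 + 2, so Z = 52.
Z = 52 is tellurium, so the species is ¹¹⁸₅₂Te.

Te-118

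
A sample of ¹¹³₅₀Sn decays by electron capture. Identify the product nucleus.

In-113

Electron capture: mass number changes by +0, atomic number by -1.
A: 113 = 113; Z: 50 − 1 = 49.
Z = 49 is indium, so the daughter is ¹¹³₄₉In.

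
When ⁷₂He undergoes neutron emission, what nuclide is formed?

Neutron emission: mass number changes by -1, atomic number by +0.
A: 7 − 1 = 6; Z: 2 = 2.
Z = 2 is helium, so the daughter is ⁶₂He.

He-6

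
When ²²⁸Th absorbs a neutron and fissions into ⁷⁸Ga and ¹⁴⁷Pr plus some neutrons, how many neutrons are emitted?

4

Conserve mass number: 229 = 78 + 147 + k, so k = 229 − 225 = 4.
Check atomic number: 90 = 31 + 59 + 0 = 90. ✓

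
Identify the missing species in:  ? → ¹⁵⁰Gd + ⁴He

Conserve mass number: A = 150 + 4, so A = 154.
Conserve atomic number: Z = 64 + 2, so Z = 66.
Z = 66 is dysprosium, so the species is ¹⁵⁴Dy.

Dy-154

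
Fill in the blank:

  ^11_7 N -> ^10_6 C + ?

Conserve mass number: 11 = 10 + A, so A = 1.
Conserve atomic number: 7 = 6 + Z, so Z = 1.
A = 1 and Z = 1 is ^1_1 H — a proton.

proton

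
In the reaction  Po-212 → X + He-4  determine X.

Conserve mass number: 212 = A + 4, so A = 208.
Conserve atomic number: 84 = Z + 2, so Z = 82.
Z = 82 is lead, so the species is Pb-208.

Pb-208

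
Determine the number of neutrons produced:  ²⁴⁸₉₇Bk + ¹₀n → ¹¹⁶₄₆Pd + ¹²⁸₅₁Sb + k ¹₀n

5

Conserve mass number: 249 = 116 + 128 + k, so k = 249 − 244 = 5.
Check atomic number: 97 = 46 + 51 + 0 = 97. ✓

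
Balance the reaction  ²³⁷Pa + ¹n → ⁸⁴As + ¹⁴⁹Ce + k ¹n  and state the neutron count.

Conserve mass number: 238 = 84 + 149 + k, so k = 238 − 233 = 5.
Check atomic number: 91 = 33 + 58 + 0 = 91. ✓

5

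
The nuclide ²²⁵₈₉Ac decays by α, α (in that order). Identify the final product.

At-217

Start: (A, Z) = (225, 89).
After α: (221, 87).
After α: (217, 85).
Z = 85 is astatine.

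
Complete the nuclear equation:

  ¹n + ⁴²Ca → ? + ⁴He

Ar-39

Conserve mass number: 1 + 42 = A + 4, so A = 39.
Conserve atomic number: 0 + 20 = Z + 2, so Z = 18.
Z = 18 is argon, so the species is ³⁹Ar.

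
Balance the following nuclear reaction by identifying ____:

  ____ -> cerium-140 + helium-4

Nd-144

Conserve mass number: A = 140 + 4, so A = 144.
Conserve atomic number: Z = 58 + 2, so Z = 60.
Z = 60 is neodymium, so the species is neodymium-144.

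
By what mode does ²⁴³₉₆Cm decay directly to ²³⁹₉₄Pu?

alpha decay

ΔA = 239 − 243 = -4; ΔZ = 94 − 96 = -2.
A drops by 4 and Z drops by 2 — the signature of alpha emission.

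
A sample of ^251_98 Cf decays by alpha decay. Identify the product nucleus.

Cm-247

Alpha decay: mass number changes by -4, atomic number by -2.
A: 251 − 4 = 247; Z: 98 − 2 = 96.
Z = 96 is curium, so the daughter is ^247_96 Cm.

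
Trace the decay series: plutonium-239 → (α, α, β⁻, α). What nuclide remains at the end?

Start: (A, Z) = (239, 94).
After α: (235, 92).
After α: (231, 90).
After β⁻: (231, 91).
After α: (227, 89).
Z = 89 is actinium.

Ac-227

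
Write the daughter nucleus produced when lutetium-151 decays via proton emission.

Proton emission: mass number changes by -1, atomic number by -1.
A: 151 − 1 = 150; Z: 71 − 1 = 70.
Z = 70 is ytterbium, so the daughter is ytterbium-150.

Yb-150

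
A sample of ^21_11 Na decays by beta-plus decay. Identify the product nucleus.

Beta-plus decay: mass number changes by +0, atomic number by -1.
A: 21 = 21; Z: 11 − 1 = 10.
Z = 10 is neon, so the daughter is ^21_10 Ne.

Ne-21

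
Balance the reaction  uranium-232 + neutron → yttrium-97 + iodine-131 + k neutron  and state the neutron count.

5

Conserve mass number: 233 = 97 + 131 + k, so k = 233 − 228 = 5.
Check atomic number: 92 = 39 + 53 + 0 = 92. ✓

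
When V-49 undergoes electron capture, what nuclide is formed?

Electron capture: mass number changes by +0, atomic number by -1.
A: 49 = 49; Z: 23 − 1 = 22.
Z = 22 is titanium, so the daughter is Ti-49.

Ti-49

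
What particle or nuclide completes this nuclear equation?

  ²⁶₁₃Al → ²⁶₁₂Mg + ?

positron

Conserve mass number: 26 = 26 + A, so A = 0.
Conserve atomic number: 13 = 12 + Z, so Z = 1.
A = 0 and Z = 1 is ⁰₁e — a positron.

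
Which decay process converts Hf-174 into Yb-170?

ΔA = 170 − 174 = -4; ΔZ = 70 − 72 = -2.
A drops by 4 and Z drops by 2 — the signature of alpha emission.

alpha decay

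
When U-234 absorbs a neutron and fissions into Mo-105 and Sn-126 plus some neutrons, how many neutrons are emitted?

4

Conserve mass number: 235 = 105 + 126 + k, so k = 235 − 231 = 4.
Check atomic number: 92 = 42 + 50 + 0 = 92. ✓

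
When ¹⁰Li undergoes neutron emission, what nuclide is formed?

Neutron emission: mass number changes by -1, atomic number by +0.
A: 10 − 1 = 9; Z: 3 = 3.
Z = 3 is lithium, so the daughter is ⁹Li.

Li-9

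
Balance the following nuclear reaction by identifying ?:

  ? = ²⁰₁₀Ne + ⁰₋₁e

F-20

Conserve mass number: A = 20 + 0, so A = 20.
Conserve atomic number: Z = 10 − 1, so Z = 9.
Z = 9 is fluorine, so the species is ²⁰₉F.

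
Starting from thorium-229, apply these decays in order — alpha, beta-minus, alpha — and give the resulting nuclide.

Start: (A, Z) = (229, 90).
After α: (225, 88).
After β⁻: (225, 89).
After α: (221, 87).
Z = 87 is francium.

Fr-221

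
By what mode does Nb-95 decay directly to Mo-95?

beta-minus decay

ΔA = 95 − 95 = 0; ΔZ = 42 − 41 = +1.
A is unchanged and Z rises by 1 — a neutron has become a proton (β⁻ decay).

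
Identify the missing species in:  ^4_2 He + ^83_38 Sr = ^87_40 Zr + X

Conserve mass number: 4 + 83 = 87 + A, so A = 0.
Conserve atomic number: 2 + 38 = 40 + Z, so Z = 0.
A = 0 and Z = 0 is ^0_0 γ — a gamma ray.

gamma ray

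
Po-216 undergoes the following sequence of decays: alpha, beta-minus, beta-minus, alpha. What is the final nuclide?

Start: (A, Z) = (216, 84).
After α: (212, 82).
After β⁻: (212, 83).
After β⁻: (212, 84).
After α: (208, 82).
Z = 82 is lead.

Pb-208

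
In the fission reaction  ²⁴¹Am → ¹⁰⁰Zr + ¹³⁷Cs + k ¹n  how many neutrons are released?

4

Conserve mass number: 241 = 100 + 137 + k, so k = 241 − 237 = 4.
Check atomic number: 95 = 40 + 55 + 0 = 95. ✓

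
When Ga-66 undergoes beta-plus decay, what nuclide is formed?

Beta-plus decay: mass number changes by +0, atomic number by -1.
A: 66 = 66; Z: 31 − 1 = 30.
Z = 30 is zinc, so the daughter is Zn-66.

Zn-66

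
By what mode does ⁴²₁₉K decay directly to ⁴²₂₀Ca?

ΔA = 42 − 42 = 0; ΔZ = 20 − 19 = +1.
A is unchanged and Z rises by 1 — a neutron has become a proton (β⁻ decay).

beta-minus decay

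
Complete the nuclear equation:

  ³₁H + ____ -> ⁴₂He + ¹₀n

Conserve mass number: 3 + A = 4 + 1, so A = 2.
Conserve atomic number: 1 + Z = 2 + 0, so Z = 1.
A = 2 and Z = 1 is ²₁H — a deuteron.

deuteron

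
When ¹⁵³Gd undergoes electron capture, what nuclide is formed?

Eu-153

Electron capture: mass number changes by +0, atomic number by -1.
A: 153 = 153; Z: 64 − 1 = 63.
Z = 63 is europium, so the daughter is ¹⁵³Eu.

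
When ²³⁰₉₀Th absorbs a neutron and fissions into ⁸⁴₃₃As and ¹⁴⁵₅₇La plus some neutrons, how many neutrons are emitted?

Conserve mass number: 231 = 84 + 145 + k, so k = 231 − 229 = 2.
Check atomic number: 90 = 33 + 57 + 0 = 90. ✓

2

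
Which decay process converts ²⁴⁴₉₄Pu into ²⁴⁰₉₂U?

ΔA = 240 − 244 = -4; ΔZ = 92 − 94 = -2.
A drops by 4 and Z drops by 2 — the signature of alpha emission.

alpha decay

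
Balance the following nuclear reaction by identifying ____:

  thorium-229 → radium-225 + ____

Conserve mass number: 229 = 225 + A, so A = 4.
Conserve atomic number: 90 = 88 + Z, so Z = 2.
A = 4 and Z = 2 is helium-4 — an alpha particle.

alpha particle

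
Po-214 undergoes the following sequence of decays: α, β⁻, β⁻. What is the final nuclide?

Po-210

Start: (A, Z) = (214, 84).
After α: (210, 82).
After β⁻: (210, 83).
After β⁻: (210, 84).
Z = 84 is polonium.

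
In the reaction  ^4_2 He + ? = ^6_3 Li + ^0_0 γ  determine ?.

deuteron

Conserve mass number: 4 + A = 6 + 0, so A = 2.
Conserve atomic number: 2 + Z = 3 + 0, so Z = 1.
A = 2 and Z = 1 is ^2_1 H — a deuteron.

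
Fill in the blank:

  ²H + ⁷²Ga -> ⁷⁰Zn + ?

alpha particle

Conserve mass number: 2 + 72 = 70 + A, so A = 4.
Conserve atomic number: 1 + 31 = 30 + Z, so Z = 2.
A = 4 and Z = 2 is ⁴He — an alpha particle.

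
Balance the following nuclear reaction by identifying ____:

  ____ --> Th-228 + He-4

U-232

Conserve mass number: A = 228 + 4, so A = 232.
Conserve atomic number: Z = 90 + 2, so Z = 92.
Z = 92 is uranium, so the species is U-232.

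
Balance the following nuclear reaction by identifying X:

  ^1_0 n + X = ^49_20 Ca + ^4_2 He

Conserve mass number: 1 + A = 49 + 4, so A = 52.
Conserve atomic number: 0 + Z = 20 + 2, so Z = 22.
Z = 22 is titanium, so the species is ^52_22 Ti.

Ti-52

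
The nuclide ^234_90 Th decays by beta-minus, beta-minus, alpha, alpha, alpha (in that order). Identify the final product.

Start: (A, Z) = (234, 90).
After β⁻: (234, 91).
After β⁻: (234, 92).
After α: (230, 90).
After α: (226, 88).
After α: (222, 86).
Z = 86 is radon.

Rn-222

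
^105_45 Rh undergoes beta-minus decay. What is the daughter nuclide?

Pd-105

Beta-minus decay: mass number changes by +0, atomic number by +1.
A: 105 = 105; Z: 45 + 1 = 46.
Z = 46 is palladium, so the daughter is ^105_46 Pd.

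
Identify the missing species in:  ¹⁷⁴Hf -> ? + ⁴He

Conserve mass number: 174 = A + 4, so A = 170.
Conserve atomic number: 72 = Z + 2, so Z = 70.
Z = 70 is ytterbium, so the species is ¹⁷⁰Yb.

Yb-170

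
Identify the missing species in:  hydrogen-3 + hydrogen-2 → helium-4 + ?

Conserve mass number: 3 + 2 = 4 + A, so A = 1.
Conserve atomic number: 1 + 1 = 2 + Z, so Z = 0.
A = 1 and Z = 0 is neutron — a neutron.

neutron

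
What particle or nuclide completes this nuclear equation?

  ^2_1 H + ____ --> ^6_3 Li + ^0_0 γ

Conserve mass number: 2 + A = 6 + 0, so A = 4.
Conserve atomic number: 1 + Z = 3 + 0, so Z = 2.
A = 4 and Z = 2 is ^4_2 He — an alpha particle.

alpha particle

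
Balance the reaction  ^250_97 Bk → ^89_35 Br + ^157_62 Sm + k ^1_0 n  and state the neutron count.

4

Conserve mass number: 250 = 89 + 157 + k, so k = 250 − 246 = 4.
Check atomic number: 97 = 35 + 62 + 0 = 97. ✓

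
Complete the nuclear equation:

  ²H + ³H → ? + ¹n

Conserve mass number: 2 + 3 = A + 1, so A = 4.
Conserve atomic number: 1 + 1 = Z + 0, so Z = 2.
A = 4 and Z = 2 is ⁴He — an alpha particle.

He-4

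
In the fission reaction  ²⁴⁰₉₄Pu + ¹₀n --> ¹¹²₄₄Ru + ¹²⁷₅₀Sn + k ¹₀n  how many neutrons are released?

Conserve mass number: 241 = 112 + 127 + k, so k = 241 − 239 = 2.
Check atomic number: 94 = 44 + 50 + 0 = 94. ✓

2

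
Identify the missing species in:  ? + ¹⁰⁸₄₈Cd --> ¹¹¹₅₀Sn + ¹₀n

alpha particle

Conserve mass number: A + 108 = 111 + 1, so A = 4.
Conserve atomic number: Z + 48 = 50 + 0, so Z = 2.
A = 4 and Z = 2 is ⁴₂He — an alpha particle.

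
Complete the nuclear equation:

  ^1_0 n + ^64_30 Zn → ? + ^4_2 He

Conserve mass number: 1 + 64 = A + 4, so A = 61.
Conserve atomic number: 0 + 30 = Z + 2, so Z = 28.
Z = 28 is nickel, so the species is ^61_28 Ni.

Ni-61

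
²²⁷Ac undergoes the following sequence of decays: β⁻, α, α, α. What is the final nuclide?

Po-215

Start: (A, Z) = (227, 89).
After β⁻: (227, 90).
After α: (223, 88).
After α: (219, 86).
After α: (215, 84).
Z = 84 is polonium.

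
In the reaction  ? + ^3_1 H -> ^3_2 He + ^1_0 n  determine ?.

proton

Conserve mass number: A + 3 = 3 + 1, so A = 1.
Conserve atomic number: Z + 1 = 2 + 0, so Z = 1.
A = 1 and Z = 1 is ^1_1 H — a proton.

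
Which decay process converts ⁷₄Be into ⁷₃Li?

beta-plus decay or electron capture

ΔA = 7 − 7 = 0; ΔZ = 3 − 4 = -1.
A is unchanged and Z drops by 1 — a proton has become a neutron (β⁺ emission or electron capture).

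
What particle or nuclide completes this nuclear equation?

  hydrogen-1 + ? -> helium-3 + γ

deuteron

Conserve mass number: 1 + A = 3 + 0, so A = 2.
Conserve atomic number: 1 + Z = 2 + 0, so Z = 1.
A = 2 and Z = 1 is hydrogen-2 — a deuteron.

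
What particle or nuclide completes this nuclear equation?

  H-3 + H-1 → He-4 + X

Conserve mass number: 3 + 1 = 4 + A, so A = 0.
Conserve atomic number: 1 + 1 = 2 + Z, so Z = 0.
A = 0 and Z = 0 is γ — a gamma ray.

gamma ray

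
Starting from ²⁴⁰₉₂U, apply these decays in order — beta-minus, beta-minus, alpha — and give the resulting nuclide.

U-236

Start: (A, Z) = (240, 92).
After β⁻: (240, 93).
After β⁻: (240, 94).
After α: (236, 92).
Z = 92 is uranium.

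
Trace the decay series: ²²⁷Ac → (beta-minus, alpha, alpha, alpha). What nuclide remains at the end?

Start: (A, Z) = (227, 89).
After β⁻: (227, 90).
After α: (223, 88).
After α: (219, 86).
After α: (215, 84).
Z = 84 is polonium.

Po-215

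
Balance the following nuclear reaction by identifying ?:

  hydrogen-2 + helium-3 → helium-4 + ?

proton

Conserve mass number: 2 + 3 = 4 + A, so A = 1.
Conserve atomic number: 1 + 2 = 2 + Z, so Z = 1.
A = 1 and Z = 1 is hydrogen-1 — a proton.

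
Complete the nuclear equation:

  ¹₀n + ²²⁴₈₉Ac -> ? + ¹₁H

Ra-224

Conserve mass number: 1 + 224 = A + 1, so A = 224.
Conserve atomic number: 0 + 89 = Z + 1, so Z = 88.
Z = 88 is radium, so the species is ²²⁴₈₈Ra.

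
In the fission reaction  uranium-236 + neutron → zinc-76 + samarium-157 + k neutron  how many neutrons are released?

4

Conserve mass number: 237 = 76 + 157 + k, so k = 237 − 233 = 4.
Check atomic number: 92 = 30 + 62 + 0 = 92. ✓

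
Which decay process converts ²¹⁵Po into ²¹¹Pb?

alpha decay

ΔA = 211 − 215 = -4; ΔZ = 82 − 84 = -2.
A drops by 4 and Z drops by 2 — the signature of alpha emission.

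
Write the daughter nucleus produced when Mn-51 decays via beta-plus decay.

Cr-51

Beta-plus decay: mass number changes by +0, atomic number by -1.
A: 51 = 51; Z: 25 − 1 = 24.
Z = 24 is chromium, so the daughter is Cr-51.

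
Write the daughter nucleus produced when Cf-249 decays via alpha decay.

Cm-245

Alpha decay: mass number changes by -4, atomic number by -2.
A: 249 − 4 = 245; Z: 98 − 2 = 96.
Z = 96 is curium, so the daughter is Cm-245.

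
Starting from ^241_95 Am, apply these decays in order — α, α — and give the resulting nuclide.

Pa-233

Start: (A, Z) = (241, 95).
After α: (237, 93).
After α: (233, 91).
Z = 91 is protactinium.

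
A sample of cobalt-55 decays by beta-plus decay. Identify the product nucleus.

Fe-55

Beta-plus decay: mass number changes by +0, atomic number by -1.
A: 55 = 55; Z: 27 − 1 = 26.
Z = 26 is iron, so the daughter is iron-55.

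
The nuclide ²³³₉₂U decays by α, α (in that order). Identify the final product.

Start: (A, Z) = (233, 92).
After α: (229, 90).
After α: (225, 88).
Z = 88 is radium.

Ra-225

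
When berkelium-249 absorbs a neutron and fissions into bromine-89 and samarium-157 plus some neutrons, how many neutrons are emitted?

Conserve mass number: 250 = 89 + 157 + k, so k = 250 − 246 = 4.
Check atomic number: 97 = 35 + 62 + 0 = 97. ✓

4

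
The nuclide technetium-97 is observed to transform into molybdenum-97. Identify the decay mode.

ΔA = 97 − 97 = 0; ΔZ = 42 − 43 = -1.
A is unchanged and Z drops by 1 — a proton has become a neutron (β⁺ emission or electron capture).

beta-plus decay or electron capture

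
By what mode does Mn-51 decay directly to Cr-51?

ΔA = 51 − 51 = 0; ΔZ = 24 − 25 = -1.
A is unchanged and Z drops by 1 — a proton has become a neutron (β⁺ emission or electron capture).

beta-plus decay or electron capture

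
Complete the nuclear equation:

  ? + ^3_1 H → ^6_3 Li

He-3

Conserve mass number: A + 3 = 6, so A = 3.
Conserve atomic number: Z + 1 = 3, so Z = 2.
Z = 2 is helium, so the species is ^3_2 He.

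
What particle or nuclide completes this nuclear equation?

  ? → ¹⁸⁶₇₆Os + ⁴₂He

Conserve mass number: A = 186 + 4, so A = 190.
Conserve atomic number: Z = 76 + 2, so Z = 78.
Z = 78 is platinum, so the species is ¹⁹⁰₇₈Pt.

Pt-190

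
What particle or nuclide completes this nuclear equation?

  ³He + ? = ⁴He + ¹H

Conserve mass number: 3 + A = 4 + 1, so A = 2.
Conserve atomic number: 2 + Z = 2 + 1, so Z = 1.
A = 2 and Z = 1 is ²H — a deuteron.

deuteron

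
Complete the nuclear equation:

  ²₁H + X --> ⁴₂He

deuteron

Conserve mass number: 2 + A = 4, so A = 2.
Conserve atomic number: 1 + Z = 2, so Z = 1.
A = 2 and Z = 1 is ²₁H — a deuteron.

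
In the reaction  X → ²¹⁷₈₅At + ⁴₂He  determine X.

Conserve mass number: A = 217 + 4, so A = 221.
Conserve atomic number: Z = 85 + 2, so Z = 87.
Z = 87 is francium, so the species is ²²¹₈₇Fr.

Fr-221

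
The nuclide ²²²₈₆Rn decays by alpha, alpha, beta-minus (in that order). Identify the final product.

Start: (A, Z) = (222, 86).
After α: (218, 84).
After α: (214, 82).
After β⁻: (214, 83).
Z = 83 is bismuth.

Bi-214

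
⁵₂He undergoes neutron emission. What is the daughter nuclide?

He-4

Neutron emission: mass number changes by -1, atomic number by +0.
A: 5 − 1 = 4; Z: 2 = 2.
Z = 2 is helium, so the daughter is ⁴₂He.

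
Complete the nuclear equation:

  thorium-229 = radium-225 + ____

alpha particle

Conserve mass number: 229 = 225 + A, so A = 4.
Conserve atomic number: 90 = 88 + Z, so Z = 2.
A = 4 and Z = 2 is helium-4 — an alpha particle.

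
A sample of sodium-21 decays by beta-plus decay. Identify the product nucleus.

Ne-21

Beta-plus decay: mass number changes by +0, atomic number by -1.
A: 21 = 21; Z: 11 − 1 = 10.
Z = 10 is neon, so the daughter is neon-21.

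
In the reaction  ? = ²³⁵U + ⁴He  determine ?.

Pu-239

Conserve mass number: A = 235 + 4, so A = 239.
Conserve atomic number: Z = 92 + 2, so Z = 94.
Z = 94 is plutonium, so the species is ²³⁹Pu.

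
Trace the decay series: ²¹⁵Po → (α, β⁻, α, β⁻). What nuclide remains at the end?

Start: (A, Z) = (215, 84).
After α: (211, 82).
After β⁻: (211, 83).
After α: (207, 81).
After β⁻: (207, 82).
Z = 82 is lead.

Pb-207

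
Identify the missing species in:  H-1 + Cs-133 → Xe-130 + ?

Conserve mass number: 1 + 133 = 130 + A, so A = 4.
Conserve atomic number: 1 + 55 = 54 + Z, so Z = 2.
A = 4 and Z = 2 is He-4 — an alpha particle.

alpha particle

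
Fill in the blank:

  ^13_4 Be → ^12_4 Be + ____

neutron

Conserve mass number: 13 = 12 + A, so A = 1.
Conserve atomic number: 4 = 4 + Z, so Z = 0.
A = 1 and Z = 0 is ^1_0 n — a neutron.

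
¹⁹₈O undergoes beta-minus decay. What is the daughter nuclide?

Beta-minus decay: mass number changes by +0, atomic number by +1.
A: 19 = 19; Z: 8 + 1 = 9.
Z = 9 is fluorine, so the daughter is ¹⁹₉F.

F-19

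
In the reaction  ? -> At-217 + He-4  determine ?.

Fr-221

Conserve mass number: A = 217 + 4, so A = 221.
Conserve atomic number: Z = 85 + 2, so Z = 87.
Z = 87 is francium, so the species is Fr-221.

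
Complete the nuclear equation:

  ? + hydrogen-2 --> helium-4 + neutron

triton

Conserve mass number: A + 2 = 4 + 1, so A = 3.
Conserve atomic number: Z + 1 = 2 + 0, so Z = 1.
A = 3 and Z = 1 is hydrogen-3 — a triton.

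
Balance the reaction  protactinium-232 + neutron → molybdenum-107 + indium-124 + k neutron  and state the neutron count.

Conserve mass number: 233 = 107 + 124 + k, so k = 233 − 231 = 2.
Check atomic number: 91 = 42 + 49 + 0 = 91. ✓

2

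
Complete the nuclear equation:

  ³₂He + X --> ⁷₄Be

Conserve mass number: 3 + A = 7, so A = 4.
Conserve atomic number: 2 + Z = 4, so Z = 2.
A = 4 and Z = 2 is ⁴₂He — an alpha particle.

alpha particle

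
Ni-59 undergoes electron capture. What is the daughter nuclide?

Co-59

Electron capture: mass number changes by +0, atomic number by -1.
A: 59 = 59; Z: 28 − 1 = 27.
Z = 27 is cobalt, so the daughter is Co-59.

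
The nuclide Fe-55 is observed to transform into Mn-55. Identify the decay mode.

beta-plus decay or electron capture

ΔA = 55 − 55 = 0; ΔZ = 25 − 26 = -1.
A is unchanged and Z drops by 1 — a proton has become a neutron (β⁺ emission or electron capture).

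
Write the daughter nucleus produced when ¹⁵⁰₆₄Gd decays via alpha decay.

Alpha decay: mass number changes by -4, atomic number by -2.
A: 150 − 4 = 146; Z: 64 − 2 = 62.
Z = 62 is samarium, so the daughter is ¹⁴⁶₆₂Sm.

Sm-146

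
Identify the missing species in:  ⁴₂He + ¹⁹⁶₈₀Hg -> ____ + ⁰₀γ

Pb-200

Conserve mass number: 4 + 196 = A + 0, so A = 200.
Conserve atomic number: 2 + 80 = Z + 0, so Z = 82.
Z = 82 is lead, so the species is ²⁰⁰₈₂Pb.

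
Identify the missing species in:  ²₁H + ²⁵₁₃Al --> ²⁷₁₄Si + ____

gamma ray

Conserve mass number: 2 + 25 = 27 + A, so A = 0.
Conserve atomic number: 1 + 13 = 14 + Z, so Z = 0.
A = 0 and Z = 0 is ⁰₀γ — a gamma ray.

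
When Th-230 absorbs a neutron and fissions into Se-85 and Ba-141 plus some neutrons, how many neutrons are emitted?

Conserve mass number: 231 = 85 + 141 + k, so k = 231 − 226 = 5.
Check atomic number: 90 = 34 + 56 + 0 = 90. ✓

5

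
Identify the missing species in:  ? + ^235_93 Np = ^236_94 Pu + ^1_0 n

deuteron

Conserve mass number: A + 235 = 236 + 1, so A = 2.
Conserve atomic number: Z + 93 = 94 + 0, so Z = 1.
A = 2 and Z = 1 is ^2_1 H — a deuteron.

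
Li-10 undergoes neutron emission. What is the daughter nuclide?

Li-9

Neutron emission: mass number changes by -1, atomic number by +0.
A: 10 − 1 = 9; Z: 3 = 3.
Z = 3 is lithium, so the daughter is Li-9.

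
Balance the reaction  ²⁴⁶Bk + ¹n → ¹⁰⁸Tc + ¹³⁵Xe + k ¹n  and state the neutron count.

Conserve mass number: 247 = 108 + 135 + k, so k = 247 − 243 = 4.
Check atomic number: 97 = 43 + 54 + 0 = 97. ✓

4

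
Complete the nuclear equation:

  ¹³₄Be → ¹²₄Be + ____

neutron

Conserve mass number: 13 = 12 + A, so A = 1.
Conserve atomic number: 4 = 4 + Z, so Z = 0.
A = 1 and Z = 0 is ¹₀n — a neutron.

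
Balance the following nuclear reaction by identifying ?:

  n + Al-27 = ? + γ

Conserve mass number: 1 + 27 = A + 0, so A = 28.
Conserve atomic number: 0 + 13 = Z + 0, so Z = 13.
Z = 13 is aluminium, so the species is Al-28.

Al-28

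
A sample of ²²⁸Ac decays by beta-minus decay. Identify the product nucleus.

Beta-minus decay: mass number changes by +0, atomic number by +1.
A: 228 = 228; Z: 89 + 1 = 90.
Z = 90 is thorium, so the daughter is ²²⁸Th.

Th-228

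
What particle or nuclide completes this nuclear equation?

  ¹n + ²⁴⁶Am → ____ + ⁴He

Np-243

Conserve mass number: 1 + 246 = A + 4, so A = 243.
Conserve atomic number: 0 + 95 = Z + 2, so Z = 93.
Z = 93 is neptunium, so the species is ²⁴³Np.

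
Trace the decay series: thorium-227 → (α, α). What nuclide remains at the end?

Start: (A, Z) = (227, 90).
After α: (223, 88).
After α: (219, 86).
Z = 86 is radon.

Rn-219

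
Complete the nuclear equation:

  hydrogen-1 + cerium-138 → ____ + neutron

Pr-138

Conserve mass number: 1 + 138 = A + 1, so A = 138.
Conserve atomic number: 1 + 58 = Z + 0, so Z = 59.
Z = 59 is praseodymium, so the species is praseodymium-138.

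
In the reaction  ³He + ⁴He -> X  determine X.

Be-7

Conserve mass number: 3 + 4 = A, so A = 7.
Conserve atomic number: 2 + 2 = Z, so Z = 4.
Z = 4 is beryllium, so the species is ⁷Be.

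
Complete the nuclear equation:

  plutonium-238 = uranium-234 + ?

Conserve mass number: 238 = 234 + A, so A = 4.
Conserve atomic number: 94 = 92 + Z, so Z = 2.
A = 4 and Z = 2 is helium-4 — an alpha particle.

alpha particle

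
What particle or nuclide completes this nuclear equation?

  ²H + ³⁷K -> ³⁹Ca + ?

gamma ray

Conserve mass number: 2 + 37 = 39 + A, so A = 0.
Conserve atomic number: 1 + 19 = 20 + Z, so Z = 0.
A = 0 and Z = 0 is γ — a gamma ray.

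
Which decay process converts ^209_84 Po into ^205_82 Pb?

ΔA = 205 − 209 = -4; ΔZ = 82 − 84 = -2.
A drops by 4 and Z drops by 2 — the signature of alpha emission.

alpha decay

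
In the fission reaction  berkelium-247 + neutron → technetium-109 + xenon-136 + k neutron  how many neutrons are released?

Conserve mass number: 248 = 109 + 136 + k, so k = 248 − 245 = 3.
Check atomic number: 97 = 43 + 54 + 0 = 97. ✓

3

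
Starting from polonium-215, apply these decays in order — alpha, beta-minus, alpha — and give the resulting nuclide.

Start: (A, Z) = (215, 84).
After α: (211, 82).
After β⁻: (211, 83).
After α: (207, 81).
Z = 81 is thallium.

Tl-207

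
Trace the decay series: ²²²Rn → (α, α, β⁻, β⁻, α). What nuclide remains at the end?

Pb-210

Start: (A, Z) = (222, 86).
After α: (218, 84).
After α: (214, 82).
After β⁻: (214, 83).
After β⁻: (214, 84).
After α: (210, 82).
Z = 82 is lead.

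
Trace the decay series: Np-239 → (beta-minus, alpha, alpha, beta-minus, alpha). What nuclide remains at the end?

Ac-227

Start: (A, Z) = (239, 93).
After β⁻: (239, 94).
After α: (235, 92).
After α: (231, 90).
After β⁻: (231, 91).
After α: (227, 89).
Z = 89 is actinium.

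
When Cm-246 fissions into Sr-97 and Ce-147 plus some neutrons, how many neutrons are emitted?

Conserve mass number: 246 = 97 + 147 + k, so k = 246 − 244 = 2.
Check atomic number: 96 = 38 + 58 + 0 = 96. ✓

2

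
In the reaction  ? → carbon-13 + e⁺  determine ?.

Conserve mass number: A = 13 + 0, so A = 13.
Conserve atomic number: Z = 6 + 1, so Z = 7.
Z = 7 is nitrogen, so the species is nitrogen-13.

N-13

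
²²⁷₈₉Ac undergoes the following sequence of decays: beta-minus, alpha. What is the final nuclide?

Start: (A, Z) = (227, 89).
After β⁻: (227, 90).
After α: (223, 88).
Z = 88 is radium.

Ra-223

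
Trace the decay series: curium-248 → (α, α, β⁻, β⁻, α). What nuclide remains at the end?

U-236

Start: (A, Z) = (248, 96).
After α: (244, 94).
After α: (240, 92).
After β⁻: (240, 93).
After β⁻: (240, 94).
After α: (236, 92).
Z = 92 is uranium.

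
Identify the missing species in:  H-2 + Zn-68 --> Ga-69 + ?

neutron

Conserve mass number: 2 + 68 = 69 + A, so A = 1.
Conserve atomic number: 1 + 30 = 31 + Z, so Z = 0.
A = 1 and Z = 0 is n — a neutron.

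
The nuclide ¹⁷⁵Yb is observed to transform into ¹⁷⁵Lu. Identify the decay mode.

ΔA = 175 − 175 = 0; ΔZ = 71 − 70 = +1.
A is unchanged and Z rises by 1 — a neutron has become a proton (β⁻ decay).

beta-minus decay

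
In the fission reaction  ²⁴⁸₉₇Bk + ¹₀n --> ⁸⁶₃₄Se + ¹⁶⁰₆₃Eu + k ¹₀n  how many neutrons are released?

Conserve mass number: 249 = 86 + 160 + k, so k = 249 − 246 = 3.
Check atomic number: 97 = 34 + 63 + 0 = 97. ✓

3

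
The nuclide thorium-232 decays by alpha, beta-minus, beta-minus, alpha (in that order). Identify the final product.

Start: (A, Z) = (232, 90).
After α: (228, 88).
After β⁻: (228, 89).
After β⁻: (228, 90).
After α: (224, 88).
Z = 88 is radium.

Ra-224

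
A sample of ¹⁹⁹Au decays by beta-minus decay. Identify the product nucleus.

Hg-199

Beta-minus decay: mass number changes by +0, atomic number by +1.
A: 199 = 199; Z: 79 + 1 = 80.
Z = 80 is mercury, so the daughter is ¹⁹⁹Hg.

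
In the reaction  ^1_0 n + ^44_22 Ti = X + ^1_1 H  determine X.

Conserve mass number: 1 + 44 = A + 1, so A = 44.
Conserve atomic number: 0 + 22 = Z + 1, so Z = 21.
Z = 21 is scandium, so the species is ^44_21 Sc.

Sc-44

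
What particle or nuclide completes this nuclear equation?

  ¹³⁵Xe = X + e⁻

Cs-135

Conserve mass number: 135 = A + 0, so A = 135.
Conserve atomic number: 54 = Z − 1, so Z = 55.
Z = 55 is caesium, so the species is ¹³⁵Cs.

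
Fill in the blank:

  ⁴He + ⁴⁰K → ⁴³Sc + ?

Conserve mass number: 4 + 40 = 43 + A, so A = 1.
Conserve atomic number: 2 + 19 = 21 + Z, so Z = 0.
A = 1 and Z = 0 is ¹n — a neutron.

neutron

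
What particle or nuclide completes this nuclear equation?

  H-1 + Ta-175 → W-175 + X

Conserve mass number: 1 + 175 = 175 + A, so A = 1.
Conserve atomic number: 1 + 73 = 74 + Z, so Z = 0.
A = 1 and Z = 0 is n — a neutron.

neutron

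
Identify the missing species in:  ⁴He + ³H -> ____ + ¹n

Li-6

Conserve mass number: 4 + 3 = A + 1, so A = 6.
Conserve atomic number: 2 + 1 = Z + 0, so Z = 3.
Z = 3 is lithium, so the species is ⁶Li.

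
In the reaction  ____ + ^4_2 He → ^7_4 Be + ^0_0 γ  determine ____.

Conserve mass number: A + 4 = 7 + 0, so A = 3.
Conserve atomic number: Z + 2 = 4 + 0, so Z = 2.
Z = 2 is helium, so the species is ^3_2 He.

He-3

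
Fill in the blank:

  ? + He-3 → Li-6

Conserve mass number: A + 3 = 6, so A = 3.
Conserve atomic number: Z + 2 = 3, so Z = 1.
A = 3 and Z = 1 is H-3 — a triton.

triton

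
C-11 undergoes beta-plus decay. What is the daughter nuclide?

Beta-plus decay: mass number changes by +0, atomic number by -1.
A: 11 = 11; Z: 6 − 1 = 5.
Z = 5 is boron, so the daughter is B-11.

B-11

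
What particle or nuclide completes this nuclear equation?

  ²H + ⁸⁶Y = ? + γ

Conserve mass number: 2 + 86 = A + 0, so A = 88.
Conserve atomic number: 1 + 39 = Z + 0, so Z = 40.
Z = 40 is zirconium, so the species is ⁸⁸Zr.

Zr-88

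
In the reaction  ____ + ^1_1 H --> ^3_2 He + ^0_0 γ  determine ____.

Conserve mass number: A + 1 = 3 + 0, so A = 2.
Conserve atomic number: Z + 1 = 2 + 0, so Z = 1.
A = 2 and Z = 1 is ^2_1 H — a deuteron.

deuteron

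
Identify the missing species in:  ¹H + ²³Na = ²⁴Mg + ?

gamma ray

Conserve mass number: 1 + 23 = 24 + A, so A = 0.
Conserve atomic number: 1 + 11 = 12 + Z, so Z = 0.
A = 0 and Z = 0 is γ — a gamma ray.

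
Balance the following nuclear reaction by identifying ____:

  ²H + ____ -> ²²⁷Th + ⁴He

Pa-229

Conserve mass number: 2 + A = 227 + 4, so A = 229.
Conserve atomic number: 1 + Z = 90 + 2, so Z = 91.
Z = 91 is protactinium, so the species is ²²⁹Pa.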